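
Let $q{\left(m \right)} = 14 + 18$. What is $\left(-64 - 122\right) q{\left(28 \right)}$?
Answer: $-5952$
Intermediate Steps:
$q{\left(m \right)} = 32$
$\left(-64 - 122\right) q{\left(28 \right)} = \left(-64 - 122\right) 32 = \left(-186\right) 32 = -5952$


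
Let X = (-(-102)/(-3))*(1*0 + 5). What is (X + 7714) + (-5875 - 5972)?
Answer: -4303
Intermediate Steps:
X = -170 (X = (-(-102)*(-1)/3)*(0 + 5) = -6*17/3*5 = -34*5 = -170)
(X + 7714) + (-5875 - 5972) = (-170 + 7714) + (-5875 - 5972) = 7544 - 11847 = -4303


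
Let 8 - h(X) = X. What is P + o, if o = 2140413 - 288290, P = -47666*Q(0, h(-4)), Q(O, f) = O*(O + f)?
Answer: 1852123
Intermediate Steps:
h(X) = 8 - X
P = 0 (P = -0*(0 + (8 - 1*(-4))) = -0*(0 + (8 + 4)) = -0*(0 + 12) = -0*12 = -47666*0 = 0)
o = 1852123
P + o = 0 + 1852123 = 1852123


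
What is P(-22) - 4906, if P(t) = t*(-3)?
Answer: -4840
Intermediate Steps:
P(t) = -3*t
P(-22) - 4906 = -3*(-22) - 4906 = 66 - 4906 = -4840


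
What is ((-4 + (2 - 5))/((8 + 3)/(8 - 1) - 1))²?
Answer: 2401/16 ≈ 150.06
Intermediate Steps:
((-4 + (2 - 5))/((8 + 3)/(8 - 1) - 1))² = ((-4 - 3)/(11/7 - 1))² = (-7/(11*(⅐) - 1))² = (-7/(11/7 - 1))² = (-7/4/7)² = (-7*7/4)² = (-49/4)² = 2401/16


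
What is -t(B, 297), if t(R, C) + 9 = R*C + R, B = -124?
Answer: 36961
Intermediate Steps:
t(R, C) = -9 + R + C*R (t(R, C) = -9 + (R*C + R) = -9 + (C*R + R) = -9 + (R + C*R) = -9 + R + C*R)
-t(B, 297) = -(-9 - 124 + 297*(-124)) = -(-9 - 124 - 36828) = -1*(-36961) = 36961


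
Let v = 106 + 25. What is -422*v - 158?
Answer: -55440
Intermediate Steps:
v = 131
-422*v - 158 = -422*131 - 158 = -55282 - 158 = -55440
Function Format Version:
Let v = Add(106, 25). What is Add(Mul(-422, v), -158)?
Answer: -55440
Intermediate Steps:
v = 131
Add(Mul(-422, v), -158) = Add(Mul(-422, 131), -158) = Add(-55282, -158) = -55440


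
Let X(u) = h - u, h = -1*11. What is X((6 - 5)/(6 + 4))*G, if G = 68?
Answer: -3774/5 ≈ -754.80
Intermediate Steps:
h = -11
X(u) = -11 - u
X((6 - 5)/(6 + 4))*G = (-11 - (6 - 5)/(6 + 4))*68 = (-11 - 1/10)*68 = (-11 - 1*⅒)*68 = (-11 - ⅒)*68 = -111/10*68 = -3774/5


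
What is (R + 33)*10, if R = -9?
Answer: 240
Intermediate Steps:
(R + 33)*10 = (-9 + 33)*10 = 24*10 = 240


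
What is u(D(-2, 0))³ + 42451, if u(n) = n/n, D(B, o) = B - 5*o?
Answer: 42452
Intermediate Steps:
u(n) = 1
u(D(-2, 0))³ + 42451 = 1³ + 42451 = 1 + 42451 = 42452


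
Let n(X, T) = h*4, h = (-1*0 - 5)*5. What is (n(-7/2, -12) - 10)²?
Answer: 12100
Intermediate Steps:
h = -25 (h = (0 - 5)*5 = -5*5 = -25)
n(X, T) = -100 (n(X, T) = -25*4 = -100)
(n(-7/2, -12) - 10)² = (-100 - 10)² = (-110)² = 12100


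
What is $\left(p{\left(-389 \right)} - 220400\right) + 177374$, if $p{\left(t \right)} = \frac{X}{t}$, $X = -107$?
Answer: $- \frac{16737007}{389} \approx -43026.0$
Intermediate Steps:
$p{\left(t \right)} = - \frac{107}{t}$
$\left(p{\left(-389 \right)} - 220400\right) + 177374 = \left(- \frac{107}{-389} - 220400\right) + 177374 = \left(\left(-107\right) \left(- \frac{1}{389}\right) - 220400\right) + 177374 = \left(\frac{107}{389} - 220400\right) + 177374 = - \frac{85735493}{389} + 177374 = - \frac{16737007}{389}$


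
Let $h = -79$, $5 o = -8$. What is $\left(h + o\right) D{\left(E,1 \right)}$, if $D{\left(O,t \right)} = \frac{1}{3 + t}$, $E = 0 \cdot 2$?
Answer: $- \frac{403}{20} \approx -20.15$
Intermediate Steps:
$o = - \frac{8}{5}$ ($o = \frac{1}{5} \left(-8\right) = - \frac{8}{5} \approx -1.6$)
$E = 0$
$\left(h + o\right) D{\left(E,1 \right)} = \frac{-79 - \frac{8}{5}}{3 + 1} = - \frac{403}{5 \cdot 4} = \left(- \frac{403}{5}\right) \frac{1}{4} = - \frac{403}{20}$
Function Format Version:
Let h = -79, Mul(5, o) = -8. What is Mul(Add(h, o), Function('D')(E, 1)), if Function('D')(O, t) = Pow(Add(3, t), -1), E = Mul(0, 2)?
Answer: Rational(-403, 20) ≈ -20.150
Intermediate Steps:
o = Rational(-8, 5) (o = Mul(Rational(1, 5), -8) = Rational(-8, 5) ≈ -1.6000)
E = 0
Mul(Add(h, o), Function('D')(E, 1)) = Mul(Add(-79, Rational(-8, 5)), Pow(Add(3, 1), -1)) = Mul(Rational(-403, 5), Pow(4, -1)) = Mul(Rational(-403, 5), Rational(1, 4)) = Rational(-403, 20)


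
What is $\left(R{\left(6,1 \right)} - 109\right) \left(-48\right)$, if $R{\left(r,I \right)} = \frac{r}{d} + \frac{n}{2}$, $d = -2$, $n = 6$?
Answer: $5232$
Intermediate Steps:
$R{\left(r,I \right)} = 3 - \frac{r}{2}$ ($R{\left(r,I \right)} = \frac{r}{-2} + \frac{6}{2} = r \left(- \frac{1}{2}\right) + 6 \cdot \frac{1}{2} = - \frac{r}{2} + 3 = 3 - \frac{r}{2}$)
$\left(R{\left(6,1 \right)} - 109\right) \left(-48\right) = \left(\left(3 - 3\right) - 109\right) \left(-48\right) = \left(0 - 109\right) \left(-48\right) = \left(-109\right) \left(-48\right) = 5232$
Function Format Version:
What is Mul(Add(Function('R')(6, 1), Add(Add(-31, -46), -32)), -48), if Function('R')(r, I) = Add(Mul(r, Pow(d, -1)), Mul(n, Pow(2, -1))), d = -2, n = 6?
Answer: 5232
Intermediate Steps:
Function('R')(r, I) = Add(3, Mul(Rational(-1, 2), r)) (Function('R')(r, I) = Add(Mul(r, Pow(-2, -1)), Mul(6, Pow(2, -1))) = Add(Mul(r, Rational(-1, 2)), Mul(6, Rational(1, 2))) = Add(Mul(Rational(-1, 2), r), 3) = Add(3, Mul(Rational(-1, 2), r)))
Mul(Add(Function('R')(6, 1), Add(Add(-31, -46), -32)), -48) = Mul(Add(Add(3, Mul(Rational(-1, 2), 6)), Add(Add(-31, -46), -32)), -48) = Mul(Add(Add(3, -3), Add(-77, -32)), -48) = Mul(Add(0, -109), -48) = Mul(-109, -48) = 5232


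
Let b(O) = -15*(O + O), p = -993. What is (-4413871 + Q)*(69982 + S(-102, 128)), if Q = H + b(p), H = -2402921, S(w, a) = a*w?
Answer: -386356875852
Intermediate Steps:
b(O) = -30*O
Q = -2373131 (Q = -2402921 - 30*(-993) = -2402921 + 29790 = -2373131)
(-4413871 + Q)*(69982 + S(-102, 128)) = (-4413871 - 2373131)*(69982 + 128*(-102)) = -6787002*(69982 - 13056) = -6787002*56926 = -386356875852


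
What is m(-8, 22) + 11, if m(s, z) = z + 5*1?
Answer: 38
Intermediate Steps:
m(s, z) = 5 + z (m(s, z) = z + 5 = 5 + z)
m(-8, 22) + 11 = (5 + 22) + 11 = 27 + 11 = 38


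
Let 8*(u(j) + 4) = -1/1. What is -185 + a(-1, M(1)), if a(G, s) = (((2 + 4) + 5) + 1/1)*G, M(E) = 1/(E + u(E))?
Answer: -197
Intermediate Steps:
u(j) = -33/8 (u(j) = -4 + (-1/1)/8 = -4 + (-1*1)/8 = -4 + (⅛)*(-1) = -4 - ⅛ = -33/8)
M(E) = 1/(-33/8 + E) (M(E) = 1/(E - 33/8) = 1/(-33/8 + E))
a(G, s) = 12*G (a(G, s) = ((6 + 5) + 1)*G = (11 + 1)*G = 12*G)
-185 + a(-1, M(1)) = -185 + 12*(-1) = -185 - 12 = -197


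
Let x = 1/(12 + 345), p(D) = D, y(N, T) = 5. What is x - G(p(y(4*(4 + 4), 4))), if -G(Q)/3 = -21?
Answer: -22490/357 ≈ -62.997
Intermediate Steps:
G(Q) = 63 (G(Q) = -3*(-21) = 63)
x = 1/357 ≈ 0.0028011
x - G(p(y(4*(4 + 4), 4))) = 1/357 - 1*63 = 1/357 - 63 = -22490/357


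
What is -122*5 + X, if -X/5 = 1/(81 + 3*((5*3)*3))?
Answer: -131765/216 ≈ -610.02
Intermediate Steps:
X = -5/216 (X = -5/(81 + 3*((5*3)*3)) = -5/(81 + 3*(15*3)) = -5/(81 + 3*45) = -5/(81 + 135) = -5/216 ≈ -0.023148)
-122*5 + X = -122*5 - 5/216 = -610 - 5/216 = -131765/216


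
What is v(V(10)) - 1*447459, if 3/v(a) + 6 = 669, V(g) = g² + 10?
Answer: -98888438/221 ≈ -4.4746e+5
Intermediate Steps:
V(g) = 10 + g²
v(a) = 1/221 (v(a) = 3/(-6 + 669) = 3/663 = 3*(1/663) = 1/221)
v(V(10)) - 1*447459 = 1/221 - 1*447459 = 1/221 - 447459 = -98888438/221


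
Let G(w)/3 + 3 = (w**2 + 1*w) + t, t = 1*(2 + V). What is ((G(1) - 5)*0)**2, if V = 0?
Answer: 0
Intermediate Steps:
t = 2 (t = 1*(2 + 0) = 1*2 = 2)
G(w) = -3 + 3*w + 3*w**2 (G(w) = -9 + 3*((w**2 + 1*w) + 2) = -9 + 3*((w**2 + w) + 2) = -9 + 3*((w + w**2) + 2) = -9 + 3*(2 + w + w**2) = -9 + (6 + 3*w + 3*w**2) = -3 + 3*w + 3*w**2)
((G(1) - 5)*0)**2 = (((-3 + 3*1 + 3*1**2) - 5)*0)**2 = (((-3 + 3 + 3*1) - 5)*0)**2 = (((-3 + 3 + 3) - 5)*0)**2 = ((3 - 5)*0)**2 = (-2*0)**2 = 0**2 = 0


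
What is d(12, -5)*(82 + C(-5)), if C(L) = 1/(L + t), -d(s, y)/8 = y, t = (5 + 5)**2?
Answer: 62328/19 ≈ 3280.4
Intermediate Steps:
t = 100 (t = 10**2 = 100)
d(s, y) = -8*y
C(L) = 1/(100 + L) (C(L) = 1/(L + 100) = 1/(100 + L))
d(12, -5)*(82 + C(-5)) = (-8*(-5))*(82 + 1/(100 - 5)) = 40*(82 + 1/95) = 40*(7791/95) = 62328/19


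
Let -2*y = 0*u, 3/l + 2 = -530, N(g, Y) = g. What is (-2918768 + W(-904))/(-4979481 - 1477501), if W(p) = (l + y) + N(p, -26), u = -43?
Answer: 1553265507/3435114424 ≈ 0.45217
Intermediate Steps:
l = -3/532 (l = 3/(-2 - 530) = 3/(-532) = 3*(-1/532) = -3/532 ≈ -0.0056391)
y = 0 (y = -0*(-43) = -1/2*0 = 0)
W(p) = -3/532 + p (W(p) = (-3/532 + 0) + p = -3/532 + p)
(-2918768 + W(-904))/(-4979481 - 1477501) = (-2918768 + (-3/532 - 904))/(-4979481 - 1477501) = (-2918768 - 480931/532)/(-6456982) = -1553265507/532*(-1/6456982) = 1553265507/3435114424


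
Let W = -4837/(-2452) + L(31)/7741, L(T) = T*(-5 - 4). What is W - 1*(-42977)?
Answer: 815780273673/18980932 ≈ 42979.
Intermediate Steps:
L(T) = -9*T (L(T) = T*(-9) = -9*T)
W = 36759109/18980932 (W = -4837/(-2452) - 9*31/7741 = -4837*(-1/2452) - 279*1/7741 = 4837/2452 - 279/7741 = 36759109/18980932 ≈ 1.9366)
W - 1*(-42977) = 36759109/18980932 - 1*(-42977) = 36759109/18980932 + 42977 = 815780273673/18980932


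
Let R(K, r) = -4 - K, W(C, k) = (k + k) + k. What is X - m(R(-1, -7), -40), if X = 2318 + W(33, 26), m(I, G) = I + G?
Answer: 2439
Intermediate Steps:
W(C, k) = 3*k (W(C, k) = 2*k + k = 3*k)
m(I, G) = G + I
X = 2396 (X = 2318 + 3*26 = 2318 + 78 = 2396)
X - m(R(-1, -7), -40) = 2396 - (-40 + (-4 - 1*(-1))) = 2396 - (-40 + (-4 + 1)) = 2396 - (-40 - 3) = 2396 - 1*(-43) = 2396 + 43 = 2439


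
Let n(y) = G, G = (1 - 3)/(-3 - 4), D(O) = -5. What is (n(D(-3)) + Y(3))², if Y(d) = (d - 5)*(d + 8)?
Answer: 23104/49 ≈ 471.51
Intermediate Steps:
Y(d) = (-5 + d)*(8 + d)
G = 2/7 (G = -2/(-7) = -2*(-⅐) = 2/7 ≈ 0.28571)
n(y) = 2/7
(n(D(-3)) + Y(3))² = (2/7 + (-40 + 3² + 3*3))² = (2/7 + (-40 + 9 + 9))² = (2/7 - 22)² = (-152/7)² = 23104/49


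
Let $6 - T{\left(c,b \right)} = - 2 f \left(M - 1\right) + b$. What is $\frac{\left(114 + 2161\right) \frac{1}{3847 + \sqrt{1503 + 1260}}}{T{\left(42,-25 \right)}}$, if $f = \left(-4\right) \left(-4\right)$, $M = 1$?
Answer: $\frac{8751925}{458696026} - \frac{6825 \sqrt{307}}{458696026} \approx 0.018819$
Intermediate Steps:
$f = 16$
$T{\left(c,b \right)} = 6 - b$ ($T{\left(c,b \right)} = 6 - \left(- 2 \cdot 16 \left(1 - 1\right) + b\right) = 6 - \left(- 2 \cdot 16 \cdot 0 + b\right) = 6 - \left(\left(-2\right) 0 + b\right) = 6 - \left(0 + b\right) = 6 - b$)
$\frac{\left(114 + 2161\right) \frac{1}{3847 + \sqrt{1503 + 1260}}}{T{\left(42,-25 \right)}} = \frac{\left(114 + 2161\right) \frac{1}{3847 + \sqrt{1503 + 1260}}}{6 - -25} = \frac{2275 \frac{1}{3847 + \sqrt{2763}}}{6 + 25} = \frac{2275 \frac{1}{3847 + 3 \sqrt{307}}}{31} = \frac{2275}{3847 + 3 \sqrt{307}} \cdot \frac{1}{31} = \frac{2275}{31 \left(3847 + 3 \sqrt{307}\right)}$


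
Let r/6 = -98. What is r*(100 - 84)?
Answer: -9408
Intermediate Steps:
r = -588 (r = 6*(-98) = -588)
r*(100 - 84) = -588*(100 - 84) = -588*16 = -9408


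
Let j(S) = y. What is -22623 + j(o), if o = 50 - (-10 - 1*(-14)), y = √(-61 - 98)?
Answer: -22623 + I*√159 ≈ -22623.0 + 12.61*I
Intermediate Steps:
y = I*√159 (y = √(-159) = I*√159 ≈ 12.61*I)
o = 46 (o = 50 - (-10 + 14) = 50 - 1*4 = 50 - 4 = 46)
j(S) = I*√159
-22623 + j(o) = -22623 + I*√159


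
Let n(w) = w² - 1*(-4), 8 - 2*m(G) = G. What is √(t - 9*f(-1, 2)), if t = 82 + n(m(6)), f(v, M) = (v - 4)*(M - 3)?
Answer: √42 ≈ 6.4807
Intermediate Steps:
m(G) = 4 - G/2
n(w) = 4 + w² (n(w) = w² + 4 = 4 + w²)
f(v, M) = (-4 + v)*(-3 + M)
t = 87 (t = 82 + (4 + (4 - ½*6)²) = 82 + (4 + (4 - 3)²) = 82 + (4 + 1²) = 82 + (4 + 1) = 82 + 5 = 87)
√(t - 9*f(-1, 2)) = √(87 - 9*(12 - 4*2 - 3*(-1) + 2*(-1))) = √(87 - 9*(12 - 8 + 3 - 2)) = √(87 - 9*5) = √(87 - 45) = √42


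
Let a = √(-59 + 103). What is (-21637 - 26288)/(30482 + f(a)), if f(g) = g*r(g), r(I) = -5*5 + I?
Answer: -731479275/465904588 - 1198125*√11/465904588 ≈ -1.5785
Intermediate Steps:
r(I) = -25 + I
a = 2*√11 (a = √44 = 2*√11 ≈ 6.6332)
f(g) = g*(-25 + g)
(-21637 - 26288)/(30482 + f(a)) = (-21637 - 26288)/(30482 + (2*√11)*(-25 + 2*√11)) = -47925/(30482 + 2*√11*(-25 + 2*√11))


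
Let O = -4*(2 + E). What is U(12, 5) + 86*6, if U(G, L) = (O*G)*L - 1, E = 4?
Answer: -925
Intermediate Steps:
O = -24 (O = -4*(2 + 4) = -4*6 = -24)
U(G, L) = -1 - 24*G*L (U(G, L) = (-24*G)*L - 1 = -24*G*L - 1 = -1 - 24*G*L)
U(12, 5) + 86*6 = (-1 - 24*12*5) + 86*6 = (-1 - 1440) + 516 = -1441 + 516 = -925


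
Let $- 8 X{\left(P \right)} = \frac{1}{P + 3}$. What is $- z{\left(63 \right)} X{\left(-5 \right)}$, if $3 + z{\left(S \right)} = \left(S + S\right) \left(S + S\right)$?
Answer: $- \frac{15873}{16} \approx -992.06$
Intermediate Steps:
$z{\left(S \right)} = -3 + 4 S^{2}$ ($z{\left(S \right)} = -3 + \left(S + S\right) \left(S + S\right) = -3 + 2 S 2 S = -3 + 4 S^{2}$)
$X{\left(P \right)} = - \frac{1}{8 \left(3 + P\right)}$ ($X{\left(P \right)} = - \frac{1}{8 \left(P + 3\right)} = - \frac{1}{8 \left(3 + P\right)}$)
$- z{\left(63 \right)} X{\left(-5 \right)} = - (-3 + 4 \cdot 63^{2}) \left(- \frac{1}{24 + 8 \left(-5\right)}\right) = - (-3 + 4 \cdot 3969) \left(- \frac{1}{24 - 40}\right) = - (-3 + 15876) \left(- \frac{1}{-16}\right) = \left(-1\right) 15873 \left(\left(-1\right) \left(- \frac{1}{16}\right)\right) = \left(-15873\right) \frac{1}{16} = - \frac{15873}{16}$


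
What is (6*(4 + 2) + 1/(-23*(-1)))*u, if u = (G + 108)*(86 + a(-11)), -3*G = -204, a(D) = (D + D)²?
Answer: 83165280/23 ≈ 3.6159e+6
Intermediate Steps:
a(D) = 4*D² (a(D) = (2*D)² = 4*D²)
G = 68 (G = -⅓*(-204) = 68)
u = 100320 (u = (68 + 108)*(86 + 4*(-11)²) = 176*(86 + 4*121) = 176*(86 + 484) = 176*570 = 100320)
(6*(4 + 2) + 1/(-23*(-1)))*u = (6*(4 + 2) + 1/(-23*(-1)))*100320 = (6*6 + 1/23)*100320 = (36 + 1/23)*100320 = (829/23)*100320 = 83165280/23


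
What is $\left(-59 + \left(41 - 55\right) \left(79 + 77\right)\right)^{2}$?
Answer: $5031049$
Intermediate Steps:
$\left(-59 + \left(41 - 55\right) \left(79 + 77\right)\right)^{2} = \left(-59 - 2184\right)^{2} = \left(-2243\right)^{2} = 5031049$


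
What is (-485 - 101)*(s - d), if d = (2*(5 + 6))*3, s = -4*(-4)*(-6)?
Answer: 94932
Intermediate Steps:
s = -96 (s = 16*(-6) = -96)
d = 66 (d = (2*11)*3 = 22*3 = 66)
(-485 - 101)*(s - d) = (-485 - 101)*(-96 - 1*66) = -586*(-96 - 66) = -586*(-162) = 94932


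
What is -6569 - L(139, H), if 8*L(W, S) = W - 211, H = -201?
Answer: -6560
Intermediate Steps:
L(W, S) = -211/8 + W/8 (L(W, S) = (W - 211)/8 = (-211 + W)/8 = -211/8 + W/8)
-6569 - L(139, H) = -6569 - (-211/8 + (⅛)*139) = -6569 - (-211/8 + 139/8) = -6569 - 1*(-9) = -6569 + 9 = -6560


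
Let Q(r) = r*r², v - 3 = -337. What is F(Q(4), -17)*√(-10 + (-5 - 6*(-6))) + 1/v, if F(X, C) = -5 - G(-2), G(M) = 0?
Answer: -1/334 - 5*√21 ≈ -22.916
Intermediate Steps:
v = -334 (v = 3 - 337 = -334)
Q(r) = r³
F(X, C) = -5 (F(X, C) = -5 - 1*0 = -5 + 0 = -5)
F(Q(4), -17)*√(-10 + (-5 - 6*(-6))) + 1/v = -5*√(-10 + (-5 - 6*(-6))) + 1/(-334) = -5*√(-10 + (-5 + 36)) - 1/334 = -5*√(-10 + 31) - 1/334 = -5*√21 - 1/334 = -1/334 - 5*√21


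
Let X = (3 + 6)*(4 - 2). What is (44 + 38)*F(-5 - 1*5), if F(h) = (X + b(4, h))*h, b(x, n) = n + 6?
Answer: -11480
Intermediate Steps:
X = 18 (X = 9*2 = 18)
b(x, n) = 6 + n
F(h) = h*(24 + h) (F(h) = (18 + (6 + h))*h = (24 + h)*h = h*(24 + h))
(44 + 38)*F(-5 - 1*5) = (44 + 38)*((-5 - 1*5)*(24 + (-5 - 1*5))) = 82*((-5 - 5)*(24 + (-5 - 5))) = 82*(-10*(24 - 10)) = 82*(-10*14) = 82*(-140) = -11480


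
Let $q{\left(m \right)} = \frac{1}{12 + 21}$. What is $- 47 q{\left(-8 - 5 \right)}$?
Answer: $- \frac{47}{33} \approx -1.4242$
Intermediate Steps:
$q{\left(m \right)} = \frac{1}{33}$
$- 47 q{\left(-8 - 5 \right)} = \left(-47\right) \frac{1}{33} = - \frac{47}{33}$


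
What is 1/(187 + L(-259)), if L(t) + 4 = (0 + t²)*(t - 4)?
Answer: -1/17642120 ≈ -5.6683e-8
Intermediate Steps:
L(t) = -4 + t²*(-4 + t) (L(t) = -4 + (0 + t²)*(t - 4) = -4 + t²*(-4 + t))
1/(187 + L(-259)) = 1/(187 + (-4 + (-259)³ - 4*(-259)²)) = 1/(187 + (-4 - 17373979 - 4*67081)) = 1/(187 + (-4 - 17373979 - 268324)) = 1/(187 - 17642307) = 1/(-17642120) = -1/17642120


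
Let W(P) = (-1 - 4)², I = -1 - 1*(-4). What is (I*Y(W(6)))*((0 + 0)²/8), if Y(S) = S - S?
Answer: 0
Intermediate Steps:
I = 3 (I = -1 + 4 = 3)
W(P) = 25 (W(P) = (-5)² = 25)
Y(S) = 0
(I*Y(W(6)))*((0 + 0)²/8) = (3*0)*((0 + 0)²/8) = 0*(0²*(⅛)) = 0*(0*(⅛)) = 0*0 = 0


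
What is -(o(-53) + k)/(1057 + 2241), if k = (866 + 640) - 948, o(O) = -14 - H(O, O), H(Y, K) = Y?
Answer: -597/3298 ≈ -0.18102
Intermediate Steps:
o(O) = -14 - O
k = 558 (k = 1506 - 948 = 558)
-(o(-53) + k)/(1057 + 2241) = -((-14 - 1*(-53)) + 558)/(1057 + 2241) = -((-14 + 53) + 558)/3298 = -(39 + 558)/3298 = -597/3298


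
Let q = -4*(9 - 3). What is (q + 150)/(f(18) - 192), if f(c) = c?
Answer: -21/29 ≈ -0.72414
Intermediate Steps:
q = -24 (q = -4*6 = -24)
(q + 150)/(f(18) - 192) = (-24 + 150)/(18 - 192) = 126/(-174) = 126*(-1/174) = -21/29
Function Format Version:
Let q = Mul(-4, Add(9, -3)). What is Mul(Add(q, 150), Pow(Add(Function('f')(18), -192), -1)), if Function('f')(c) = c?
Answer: Rational(-21, 29) ≈ -0.72414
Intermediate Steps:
q = -24 (q = Mul(-4, 6) = -24)
Mul(Add(q, 150), Pow(Add(Function('f')(18), -192), -1)) = Mul(Add(-24, 150), Pow(Add(18, -192), -1)) = Mul(126, Pow(-174, -1)) = Mul(126, Rational(-1, 174)) = Rational(-21, 29)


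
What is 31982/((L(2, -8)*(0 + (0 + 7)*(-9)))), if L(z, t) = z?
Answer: -15991/63 ≈ -253.83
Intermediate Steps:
31982/((L(2, -8)*(0 + (0 + 7)*(-9)))) = 31982/((2*(0 + (0 + 7)*(-9)))) = 31982/((2*(0 + 7*(-9)))) = 31982/((2*(0 - 63))) = 31982/((2*(-63))) = 31982/(-126) = 31982*(-1/126) = -15991/63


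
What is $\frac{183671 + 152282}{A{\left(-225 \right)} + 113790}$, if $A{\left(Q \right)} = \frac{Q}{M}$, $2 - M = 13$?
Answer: $\frac{3695483}{1251915} \approx 2.9519$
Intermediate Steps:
$M = -11$ ($M = 2 - 13 = -11$)
$A{\left(Q \right)} = - \frac{Q}{11}$ ($A{\left(Q \right)} = \frac{Q}{-11} = Q \left(- \frac{1}{11}\right) = - \frac{Q}{11}$)
$\frac{183671 + 152282}{A{\left(-225 \right)} + 113790} = \frac{183671 + 152282}{\left(- \frac{1}{11}\right) \left(-225\right) + 113790} = \frac{335953}{\frac{225}{11} + 113790} = \frac{335953}{\frac{1251915}{11}} = 335953 \cdot \frac{11}{1251915} = \frac{3695483}{1251915}$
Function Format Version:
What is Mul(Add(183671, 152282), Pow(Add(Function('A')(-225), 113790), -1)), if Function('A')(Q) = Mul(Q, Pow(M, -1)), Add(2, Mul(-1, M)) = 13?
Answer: Rational(3695483, 1251915) ≈ 2.9519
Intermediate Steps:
M = -11 (M = Add(2, Mul(-1, 13)) = Add(2, -13) = -11)
Function('A')(Q) = Mul(Rational(-1, 11), Q) (Function('A')(Q) = Mul(Q, Pow(-11, -1)) = Mul(Q, Rational(-1, 11)) = Mul(Rational(-1, 11), Q))
Mul(Add(183671, 152282), Pow(Add(Function('A')(-225), 113790), -1)) = Mul(Add(183671, 152282), Pow(Add(Mul(Rational(-1, 11), -225), 113790), -1)) = Mul(335953, Pow(Add(Rational(225, 11), 113790), -1)) = Mul(335953, Pow(Rational(1251915, 11), -1)) = Mul(335953, Rational(11, 1251915)) = Rational(3695483, 1251915)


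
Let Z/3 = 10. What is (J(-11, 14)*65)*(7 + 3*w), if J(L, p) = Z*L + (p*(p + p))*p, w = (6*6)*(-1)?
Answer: -33862270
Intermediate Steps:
Z = 30 (Z = 3*10 = 30)
w = -36 (w = 36*(-1) = -36)
J(L, p) = 2*p**3 + 30*L (J(L, p) = 30*L + (p*(p + p))*p = 30*L + (p*(2*p))*p = 30*L + (2*p**2)*p = 30*L + 2*p**3 = 2*p**3 + 30*L)
(J(-11, 14)*65)*(7 + 3*w) = ((2*14**3 + 30*(-11))*65)*(7 + 3*(-36)) = ((2*2744 - 330)*65)*(7 - 108) = ((5488 - 330)*65)*(-101) = (5158*65)*(-101) = 335270*(-101) = -33862270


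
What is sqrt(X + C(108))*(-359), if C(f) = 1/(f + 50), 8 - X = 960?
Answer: -359*I*sqrt(23765570)/158 ≈ -11077.0*I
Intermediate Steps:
X = -952 (X = 8 - 1*960 = 8 - 960 = -952)
C(f) = 1/(50 + f)
sqrt(X + C(108))*(-359) = sqrt(-952 + 1/(50 + 108))*(-359) = sqrt(-952 + 1/158)*(-359) = sqrt(-150415/158)*(-359) = (I*sqrt(23765570)/158)*(-359) = -359*I*sqrt(23765570)/158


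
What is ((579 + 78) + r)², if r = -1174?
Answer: 267289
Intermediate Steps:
((579 + 78) + r)² = ((579 + 78) - 1174)² = (657 - 1174)² = (-517)² = 267289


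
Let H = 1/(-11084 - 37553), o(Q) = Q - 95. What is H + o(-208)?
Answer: -14737012/48637 ≈ -303.00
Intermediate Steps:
o(Q) = -95 + Q
H = -1/48637 (H = 1/(-48637) = -1/48637 ≈ -2.0560e-5)
H + o(-208) = -1/48637 + (-95 - 208) = -1/48637 - 303 = -14737012/48637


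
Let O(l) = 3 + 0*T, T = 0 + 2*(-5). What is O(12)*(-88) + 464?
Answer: 200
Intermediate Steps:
T = -10 (T = 0 - 10 = -10)
O(l) = 3 (O(l) = 3 + 0*(-10) = 3 + 0 = 3)
O(12)*(-88) + 464 = 3*(-88) + 464 = -264 + 464 = 200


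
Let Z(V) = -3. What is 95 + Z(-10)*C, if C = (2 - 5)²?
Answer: 68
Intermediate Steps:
C = 9 (C = (-3)² = 9)
95 + Z(-10)*C = 95 - 3*9 = 95 - 27 = 68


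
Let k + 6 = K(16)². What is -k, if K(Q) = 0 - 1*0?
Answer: 6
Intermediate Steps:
K(Q) = 0 (K(Q) = 0 + 0 = 0)
k = -6 (k = -6 + 0² = -6 + 0 = -6)
-k = -1*(-6) = 6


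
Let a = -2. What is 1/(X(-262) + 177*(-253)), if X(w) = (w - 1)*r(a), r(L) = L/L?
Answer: -1/45044 ≈ -2.2201e-5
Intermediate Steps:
r(L) = 1
X(w) = -1 + w (X(w) = (w - 1)*1 = (-1 + w)*1 = -1 + w)
1/(X(-262) + 177*(-253)) = 1/((-1 - 262) + 177*(-253)) = 1/(-263 - 44781) = 1/(-45044) = -1/45044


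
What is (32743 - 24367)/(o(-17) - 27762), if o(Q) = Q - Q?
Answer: -1396/4627 ≈ -0.30171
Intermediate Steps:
o(Q) = 0
(32743 - 24367)/(o(-17) - 27762) = (32743 - 24367)/(0 - 27762) = 8376/(-27762) = 8376*(-1/27762) = -1396/4627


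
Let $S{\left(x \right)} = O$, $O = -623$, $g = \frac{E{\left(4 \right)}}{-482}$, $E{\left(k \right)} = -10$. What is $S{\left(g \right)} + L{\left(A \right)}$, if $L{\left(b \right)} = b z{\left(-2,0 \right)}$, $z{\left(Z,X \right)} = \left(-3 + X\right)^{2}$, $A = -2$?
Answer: $-641$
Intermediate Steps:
$g = \frac{5}{241}$ ($g = - \frac{10}{-482} = \left(-10\right) \left(- \frac{1}{482}\right) = \frac{5}{241} \approx 0.020747$)
$L{\left(b \right)} = 9 b$ ($L{\left(b \right)} = b \left(-3 + 0\right)^{2} = b \left(-3\right)^{2} = b 9 = 9 b$)
$S{\left(x \right)} = -623$
$S{\left(g \right)} + L{\left(A \right)} = -623 + 9 \left(-2\right) = -623 - 18 = -641$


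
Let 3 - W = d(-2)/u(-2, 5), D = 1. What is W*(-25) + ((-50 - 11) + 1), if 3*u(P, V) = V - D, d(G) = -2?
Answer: -345/2 ≈ -172.50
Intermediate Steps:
u(P, V) = -1/3 + V/3 (u(P, V) = (V - 1*1)/3 = (V - 1)/3 = (-1 + V)/3 = -1/3 + V/3)
W = 9/2 (W = 3 - (-2)/(-1/3 + (1/3)*5) = 3 - (-2)/(-1/3 + 5/3) = 3 - (-2)/4/3 = 3 - 3*(-2)/4 = 3 - 1*(-3/2) = 3 + 3/2 = 9/2 ≈ 4.5000)
W*(-25) + ((-50 - 11) + 1) = (9/2)*(-25) + ((-50 - 11) + 1) = -225/2 + (-61 + 1) = -225/2 - 60 = -345/2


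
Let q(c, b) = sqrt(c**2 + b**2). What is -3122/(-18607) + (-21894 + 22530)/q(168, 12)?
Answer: 3122/18607 + 53*sqrt(197)/197 ≈ 3.9439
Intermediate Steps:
q(c, b) = sqrt(b**2 + c**2)
-3122/(-18607) + (-21894 + 22530)/q(168, 12) = -3122/(-18607) + (-21894 + 22530)/(sqrt(12**2 + 168**2)) = -3122*(-1/18607) + 636/(sqrt(144 + 28224)) = 3122/18607 + 636/(sqrt(28368)) = 3122/18607 + 636/((12*sqrt(197))) = 3122/18607 + 636*(sqrt(197)/2364) = 3122/18607 + 53*sqrt(197)/197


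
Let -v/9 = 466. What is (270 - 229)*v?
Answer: -171954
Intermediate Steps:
v = -4194 (v = -9*466 = -4194)
(270 - 229)*v = (270 - 229)*(-4194) = 41*(-4194) = -171954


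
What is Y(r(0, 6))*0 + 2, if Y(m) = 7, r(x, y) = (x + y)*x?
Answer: 2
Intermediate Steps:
r(x, y) = x*(x + y)
Y(r(0, 6))*0 + 2 = 7*0 + 2 = 0 + 2 = 2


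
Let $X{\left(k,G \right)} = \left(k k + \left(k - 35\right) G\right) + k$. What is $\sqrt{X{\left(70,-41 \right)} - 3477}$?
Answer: $\sqrt{58} \approx 7.6158$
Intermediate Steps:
$X{\left(k,G \right)} = k + k^{2} + G \left(-35 + k\right)$ ($X{\left(k,G \right)} = \left(k^{2} + \left(-35 + k\right) G\right) + k = \left(k^{2} + G \left(-35 + k\right)\right) + k = k + k^{2} + G \left(-35 + k\right)$)
$\sqrt{X{\left(70,-41 \right)} - 3477} = \sqrt{\left(70 + 70^{2} - -1435 - 2870\right) - 3477} = \sqrt{\left(70 + 4900 + 1435 - 2870\right) - 3477} = \sqrt{3535 - 3477} = \sqrt{58}$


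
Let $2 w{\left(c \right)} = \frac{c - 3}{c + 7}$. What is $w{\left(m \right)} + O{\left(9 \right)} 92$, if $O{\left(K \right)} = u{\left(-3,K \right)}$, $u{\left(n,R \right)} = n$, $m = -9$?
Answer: $-273$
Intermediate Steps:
$w{\left(c \right)} = \frac{-3 + c}{2 \left(7 + c\right)}$ ($w{\left(c \right)} = \frac{\left(c - 3\right) \frac{1}{c + 7}}{2} = \frac{\left(-3 + c\right) \frac{1}{7 + c}}{2} = \frac{\frac{1}{7 + c} \left(-3 + c\right)}{2} = \frac{-3 + c}{2 \left(7 + c\right)}$)
$O{\left(K \right)} = -3$
$w{\left(m \right)} + O{\left(9 \right)} 92 = \frac{-3 - 9}{2 \left(7 - 9\right)} - 276 = \frac{1}{2} \frac{1}{-2} \left(-12\right) - 276 = \frac{1}{2} \left(- \frac{1}{2}\right) \left(-12\right) - 276 = 3 - 276 = -273$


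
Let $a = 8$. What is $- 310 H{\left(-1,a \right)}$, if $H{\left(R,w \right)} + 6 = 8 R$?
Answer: $4340$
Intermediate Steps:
$H{\left(R,w \right)} = -6 + 8 R$
$- 310 H{\left(-1,a \right)} = - 310 \left(-6 + 8 \left(-1\right)\right) = - 310 \left(-6 - 8\right) = \left(-310\right) \left(-14\right) = 4340$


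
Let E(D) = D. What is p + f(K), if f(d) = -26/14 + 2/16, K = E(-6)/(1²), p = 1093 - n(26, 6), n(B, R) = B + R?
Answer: 59319/56 ≈ 1059.3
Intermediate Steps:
p = 1061 (p = 1093 - (26 + 6) = 1093 - 1*32 = 1093 - 32 = 1061)
K = -6 (K = -6/(1²) = -6/1 = -6*1 = -6)
f(d) = -97/56 (f(d) = -26*1/14 + 2*(1/16) = -13/7 + ⅛ = -97/56)
p + f(K) = 1061 - 97/56 = 59319/56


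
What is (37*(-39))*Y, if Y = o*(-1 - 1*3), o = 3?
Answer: 17316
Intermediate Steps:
Y = -12 (Y = 3*(-1 - 1*3) = 3*(-1 - 3) = 3*(-4) = -12)
(37*(-39))*Y = (37*(-39))*(-12) = -1443*(-12) = 17316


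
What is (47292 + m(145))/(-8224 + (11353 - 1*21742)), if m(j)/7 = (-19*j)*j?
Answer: 392719/2659 ≈ 147.69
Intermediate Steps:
m(j) = -133*j² (m(j) = 7*((-19*j)*j) = 7*(-19*j²) = -133*j²)
(47292 + m(145))/(-8224 + (11353 - 1*21742)) = (47292 - 133*145²)/(-8224 + (11353 - 1*21742)) = (47292 - 133*21025)/(-8224 + (11353 - 21742)) = (47292 - 2796325)/(-8224 - 10389) = -2749033/(-18613) = -2749033*(-1/18613) = 392719/2659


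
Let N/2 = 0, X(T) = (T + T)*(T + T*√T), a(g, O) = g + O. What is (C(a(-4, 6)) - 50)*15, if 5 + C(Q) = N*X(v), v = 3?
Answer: -825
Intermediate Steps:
a(g, O) = O + g
X(T) = 2*T*(T + T^(3/2)) (X(T) = (2*T)*(T + T^(3/2)) = 2*T*(T + T^(3/2)))
N = 0 (N = 2*0 = 0)
C(Q) = -5 (C(Q) = -5 + 0*(2*3² + 2*3^(5/2)) = -5 + 0*(2*9 + 2*(9*√3)) = -5 + 0*(18 + 18*√3) = -5 + 0 = -5)
(C(a(-4, 6)) - 50)*15 = (-5 - 50)*15 = -55*15 = -825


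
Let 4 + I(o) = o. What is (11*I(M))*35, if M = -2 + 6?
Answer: 0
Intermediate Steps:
M = 4
I(o) = -4 + o
(11*I(M))*35 = (11*(-4 + 4))*35 = (11*0)*35 = 0*35 = 0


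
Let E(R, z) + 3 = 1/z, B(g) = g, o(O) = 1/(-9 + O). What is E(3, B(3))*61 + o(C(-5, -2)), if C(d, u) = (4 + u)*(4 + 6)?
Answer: -5365/33 ≈ -162.58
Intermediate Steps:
C(d, u) = 40 + 10*u (C(d, u) = (4 + u)*10 = 40 + 10*u)
E(R, z) = -3 + 1/z
E(3, B(3))*61 + o(C(-5, -2)) = (-3 + 1/3)*61 + 1/(-9 + (40 + 10*(-2))) = (-3 + ⅓)*61 + 1/(-9 + (40 - 20)) = -8/3*61 + 1/(-9 + 20) = -488/3 + 1/11 = -5365/33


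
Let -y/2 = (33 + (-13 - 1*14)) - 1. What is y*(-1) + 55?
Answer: 65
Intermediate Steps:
y = -10 (y = -2*((33 + (-13 - 1*14)) - 1) = -2*((33 + (-13 - 14)) - 1) = -2*((33 - 27) - 1) = -2*(6 - 1) = -2*5 = -10)
y*(-1) + 55 = -10*(-1) + 55 = 10 + 55 = 65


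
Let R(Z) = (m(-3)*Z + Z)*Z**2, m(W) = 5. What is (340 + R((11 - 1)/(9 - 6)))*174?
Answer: 293480/3 ≈ 97827.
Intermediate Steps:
R(Z) = 6*Z**3 (R(Z) = (5*Z + Z)*Z**2 = (6*Z)*Z**2 = 6*Z**3)
(340 + R((11 - 1)/(9 - 6)))*174 = (340 + 6*((11 - 1)/(9 - 6))**3)*174 = (340 + 6*(10/3)**3)*174 = (340 + 6*(1000/27))*174 = (340 + 2000/9)*174 = (5060/9)*174 = 293480/3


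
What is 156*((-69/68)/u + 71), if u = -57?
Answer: 3578445/323 ≈ 11079.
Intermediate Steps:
156*((-69/68)/u + 71) = 156*(-69/68/(-57) + 71) = 156*(-69*1/68*(-1/57) + 71) = 156*(-69/68*(-1/57) + 71) = 156*(23/1292 + 71) = 156*(91755/1292) = 3578445/323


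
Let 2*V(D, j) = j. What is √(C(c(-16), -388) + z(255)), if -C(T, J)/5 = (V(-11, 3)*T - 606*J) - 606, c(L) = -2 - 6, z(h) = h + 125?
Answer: I*√1172170 ≈ 1082.7*I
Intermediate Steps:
z(h) = 125 + h
V(D, j) = j/2
c(L) = -8
C(T, J) = 3030 + 3030*J - 15*T/2 (C(T, J) = -5*((((½)*3)*T - 606*J) - 606) = -5*((3*T/2 - 606*J) - 606) = -5*((-606*J + 3*T/2) - 606) = -5*(-606 - 606*J + 3*T/2) = 3030 + 3030*J - 15*T/2)
√(C(c(-16), -388) + z(255)) = √((3030 + 3030*(-388) - 15/2*(-8)) + (125 + 255)) = √((3030 - 1175640 + 60) + 380) = √(-1172550 + 380) = √(-1172170) = I*√1172170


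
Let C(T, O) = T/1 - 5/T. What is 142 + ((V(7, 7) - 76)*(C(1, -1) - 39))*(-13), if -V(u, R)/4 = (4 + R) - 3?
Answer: -60230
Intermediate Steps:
C(T, O) = T - 5/T (C(T, O) = T*1 - 5/T = T - 5/T)
V(u, R) = -4 - 4*R (V(u, R) = -4*((4 + R) - 3) = -4*(1 + R) = -4 - 4*R)
142 + ((V(7, 7) - 76)*(C(1, -1) - 39))*(-13) = 142 + (((-4 - 4*7) - 76)*((1 - 5/1) - 39))*(-13) = 142 + (((-4 - 28) - 76)*((1 - 5*1) - 39))*(-13) = 142 + ((-32 - 76)*((1 - 5) - 39))*(-13) = 142 - 108*(-4 - 39)*(-13) = 142 - 108*(-43)*(-13) = 142 + 4644*(-13) = 142 - 60372 = -60230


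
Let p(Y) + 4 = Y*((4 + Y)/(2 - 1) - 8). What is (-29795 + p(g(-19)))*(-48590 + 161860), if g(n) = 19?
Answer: -3343050780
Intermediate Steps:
p(Y) = -4 + Y*(-4 + Y) (p(Y) = -4 + Y*((4 + Y)/(2 - 1) - 8) = -4 + Y*((4 + Y)/1 - 8) = -4 + Y*((4 + Y)*1 - 8) = -4 + Y*((4 + Y) - 8) = -4 + Y*(-4 + Y))
(-29795 + p(g(-19)))*(-48590 + 161860) = (-29795 + (-4 + 19**2 - 4*19))*(-48590 + 161860) = (-29795 + (-4 + 361 - 76))*113270 = (-29795 + 281)*113270 = -29514*113270 = -3343050780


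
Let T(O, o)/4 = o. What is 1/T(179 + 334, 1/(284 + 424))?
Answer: 177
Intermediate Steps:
T(O, o) = 4*o
1/T(179 + 334, 1/(284 + 424)) = 1/(4/(284 + 424)) = 1/(4/708) = 1/(4*(1/708)) = 1/(1/177) = 177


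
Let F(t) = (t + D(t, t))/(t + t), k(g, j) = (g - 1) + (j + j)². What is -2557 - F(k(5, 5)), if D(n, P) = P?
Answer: -2558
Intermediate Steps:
k(g, j) = -1 + g + 4*j² (k(g, j) = (-1 + g) + (2*j)² = (-1 + g) + 4*j² = -1 + g + 4*j²)
F(t) = 1 (F(t) = (t + t)/(t + t) = (2*t)/((2*t)) = (2*t)*(1/(2*t)) = 1)
-2557 - F(k(5, 5)) = -2557 - 1*1 = -2557 - 1 = -2558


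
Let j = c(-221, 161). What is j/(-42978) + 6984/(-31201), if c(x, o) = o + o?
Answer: -155102537/670478289 ≈ -0.23133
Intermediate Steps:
c(x, o) = 2*o
j = 322 (j = 2*161 = 322)
j/(-42978) + 6984/(-31201) = 322/(-42978) + 6984/(-31201) = 322*(-1/42978) + 6984*(-1/31201) = -161/21489 - 6984/31201 = -155102537/670478289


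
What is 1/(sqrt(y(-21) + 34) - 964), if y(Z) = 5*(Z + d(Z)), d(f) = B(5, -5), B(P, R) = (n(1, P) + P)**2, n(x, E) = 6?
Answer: -482/464381 - sqrt(534)/928762 ≈ -0.0010628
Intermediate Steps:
B(P, R) = (6 + P)**2
d(f) = 121 (d(f) = (6 + 5)**2 = 11**2 = 121)
y(Z) = 605 + 5*Z (y(Z) = 5*(Z + 121) = 5*(121 + Z) = 605 + 5*Z)
1/(sqrt(y(-21) + 34) - 964) = 1/(sqrt((605 + 5*(-21)) + 34) - 964) = 1/(sqrt((605 - 105) + 34) - 964) = 1/(sqrt(500 + 34) - 964) = 1/(sqrt(534) - 964) = 1/(-964 + sqrt(534))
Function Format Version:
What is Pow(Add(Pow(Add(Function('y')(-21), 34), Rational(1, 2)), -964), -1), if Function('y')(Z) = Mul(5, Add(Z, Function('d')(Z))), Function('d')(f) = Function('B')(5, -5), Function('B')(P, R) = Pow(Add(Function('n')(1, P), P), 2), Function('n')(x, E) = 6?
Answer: Add(Rational(-482, 464381), Mul(Rational(-1, 928762), Pow(534, Rational(1, 2)))) ≈ -0.0010628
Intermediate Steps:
Function('B')(P, R) = Pow(Add(6, P), 2)
Function('d')(f) = 121 (Function('d')(f) = Pow(Add(6, 5), 2) = Pow(11, 2) = 121)
Function('y')(Z) = Add(605, Mul(5, Z)) (Function('y')(Z) = Mul(5, Add(Z, 121)) = Mul(5, Add(121, Z)) = Add(605, Mul(5, Z)))
Pow(Add(Pow(Add(Function('y')(-21), 34), Rational(1, 2)), -964), -1) = Pow(Add(Pow(Add(Add(605, Mul(5, -21)), 34), Rational(1, 2)), -964), -1) = Pow(Add(Pow(Add(Add(605, -105), 34), Rational(1, 2)), -964), -1) = Pow(Add(Pow(Add(500, 34), Rational(1, 2)), -964), -1) = Pow(Add(Pow(534, Rational(1, 2)), -964), -1) = Pow(Add(-964, Pow(534, Rational(1, 2))), -1)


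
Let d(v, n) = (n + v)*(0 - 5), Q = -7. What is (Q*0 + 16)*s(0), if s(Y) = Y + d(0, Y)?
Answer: 0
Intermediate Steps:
d(v, n) = -5*n - 5*v (d(v, n) = (n + v)*(-5) = -5*n - 5*v)
s(Y) = -4*Y (s(Y) = Y + (-5*Y - 5*0) = Y + (-5*Y + 0) = Y - 5*Y = -4*Y)
(Q*0 + 16)*s(0) = (-7*0 + 16)*(-4*0) = (0 + 16)*0 = 16*0 = 0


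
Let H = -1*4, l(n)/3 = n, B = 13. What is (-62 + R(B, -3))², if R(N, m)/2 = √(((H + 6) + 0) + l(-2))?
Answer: 3828 - 496*I ≈ 3828.0 - 496.0*I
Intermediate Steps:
l(n) = 3*n
H = -4
R(N, m) = 4*I (R(N, m) = 2*√(((-4 + 6) + 0) + 3*(-2)) = 2*√((2 + 0) - 6) = 2*√(2 - 6) = 2*√(-4) = 2*(2*I) = 4*I)
(-62 + R(B, -3))² = (-62 + 4*I)²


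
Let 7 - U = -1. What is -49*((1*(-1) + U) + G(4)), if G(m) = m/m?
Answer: -392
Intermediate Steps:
U = 8 (U = 7 - 1*(-1) = 7 + 1 = 8)
G(m) = 1
-49*((1*(-1) + U) + G(4)) = -49*((1*(-1) + 8) + 1) = -49*((-1 + 8) + 1) = -49*(7 + 1) = -49*8 = -392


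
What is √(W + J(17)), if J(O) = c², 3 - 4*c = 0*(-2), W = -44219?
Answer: I*√707495/4 ≈ 210.28*I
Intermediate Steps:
c = ¾ (c = ¾ - 0*(-2) = ¾ - ¼*0 = ¾ + 0 = ¾ ≈ 0.75000)
J(O) = 9/16 (J(O) = (¾)² = 9/16)
√(W + J(17)) = √(-44219 + 9/16) = √(-707495/16) = I*√707495/4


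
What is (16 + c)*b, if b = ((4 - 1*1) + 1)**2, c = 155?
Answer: 2736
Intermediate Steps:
b = 16 (b = ((4 - 1) + 1)**2 = (3 + 1)**2 = 4**2 = 16)
(16 + c)*b = (16 + 155)*16 = 171*16 = 2736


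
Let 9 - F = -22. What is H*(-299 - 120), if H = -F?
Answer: 12989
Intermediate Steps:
F = 31 (F = 9 - 1*(-22) = 9 + 22 = 31)
H = -31 (H = -1*31 = -31)
H*(-299 - 120) = -31*(-299 - 120) = -31*(-419) = 12989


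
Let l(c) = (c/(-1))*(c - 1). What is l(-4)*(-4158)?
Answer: 83160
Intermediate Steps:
l(c) = -c*(-1 + c) (l(c) = (c*(-1))*(-1 + c) = (-c)*(-1 + c) = -c*(-1 + c))
l(-4)*(-4158) = -4*(1 - 1*(-4))*(-4158) = -4*(1 + 4)*(-4158) = -4*5*(-4158) = -20*(-4158) = 83160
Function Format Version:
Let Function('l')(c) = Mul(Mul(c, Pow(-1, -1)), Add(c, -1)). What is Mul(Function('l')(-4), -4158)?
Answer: 83160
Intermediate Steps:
Function('l')(c) = Mul(-1, c, Add(-1, c)) (Function('l')(c) = Mul(Mul(c, -1), Add(-1, c)) = Mul(Mul(-1, c), Add(-1, c)) = Mul(-1, c, Add(-1, c)))
Mul(Function('l')(-4), -4158) = Mul(Mul(-4, Add(1, Mul(-1, -4))), -4158) = Mul(Mul(-4, Add(1, 4)), -4158) = Mul(Mul(-4, 5), -4158) = Mul(-20, -4158) = 83160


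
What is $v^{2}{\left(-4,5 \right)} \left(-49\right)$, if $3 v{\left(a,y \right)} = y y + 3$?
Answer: $- \frac{38416}{9} \approx -4268.4$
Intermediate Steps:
$v{\left(a,y \right)} = 1 + \frac{y^{2}}{3}$ ($v{\left(a,y \right)} = \frac{y y + 3}{3} = \frac{y^{2} + 3}{3} = \frac{3 + y^{2}}{3} = 1 + \frac{y^{2}}{3}$)
$v^{2}{\left(-4,5 \right)} \left(-49\right) = \left(1 + \frac{5^{2}}{3}\right)^{2} \left(-49\right) = \left(1 + \frac{1}{3} \cdot 25\right)^{2} \left(-49\right) = \left(1 + \frac{25}{3}\right)^{2} \left(-49\right) = \left(\frac{28}{3}\right)^{2} \left(-49\right) = \frac{784}{9} \left(-49\right) = - \frac{38416}{9}$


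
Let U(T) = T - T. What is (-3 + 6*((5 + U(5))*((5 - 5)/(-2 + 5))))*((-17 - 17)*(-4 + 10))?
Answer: 612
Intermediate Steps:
U(T) = 0
(-3 + 6*((5 + U(5))*((5 - 5)/(-2 + 5))))*((-17 - 17)*(-4 + 10)) = (-3 + 6*((5 + 0)*((5 - 5)/(-2 + 5))))*((-17 - 17)*(-4 + 10)) = (-3 + 6*(5*(0/3)))*(-34*6) = (-3 + 6*(5*(0*(⅓))))*(-204) = (-3 + 6*(5*0))*(-204) = (-3 + 6*0)*(-204) = (-3 + 0)*(-204) = -3*(-204) = 612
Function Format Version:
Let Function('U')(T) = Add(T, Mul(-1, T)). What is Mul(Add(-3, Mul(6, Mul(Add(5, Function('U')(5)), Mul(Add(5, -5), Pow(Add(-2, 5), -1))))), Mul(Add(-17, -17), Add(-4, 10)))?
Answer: 612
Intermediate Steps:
Function('U')(T) = 0
Mul(Add(-3, Mul(6, Mul(Add(5, Function('U')(5)), Mul(Add(5, -5), Pow(Add(-2, 5), -1))))), Mul(Add(-17, -17), Add(-4, 10))) = Mul(Add(-3, Mul(6, Mul(Add(5, 0), Mul(Add(5, -5), Pow(Add(-2, 5), -1))))), Mul(Add(-17, -17), Add(-4, 10))) = Mul(Add(-3, Mul(6, Mul(5, Mul(0, Pow(3, -1))))), Mul(-34, 6)) = Mul(Add(-3, Mul(6, Mul(5, Mul(0, Rational(1, 3))))), -204) = Mul(Add(-3, Mul(6, Mul(5, 0))), -204) = Mul(Add(-3, Mul(6, 0)), -204) = Mul(Add(-3, 0), -204) = Mul(-3, -204) = 612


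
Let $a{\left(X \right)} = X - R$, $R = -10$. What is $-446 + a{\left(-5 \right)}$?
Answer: $-441$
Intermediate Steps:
$a{\left(X \right)} = 10 + X$ ($a{\left(X \right)} = X - -10 = X + 10 = 10 + X$)
$-446 + a{\left(-5 \right)} = -446 + \left(10 - 5\right) = -446 + 5 = -441$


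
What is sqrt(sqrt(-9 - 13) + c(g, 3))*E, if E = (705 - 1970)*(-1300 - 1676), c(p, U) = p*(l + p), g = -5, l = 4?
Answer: 3764640*sqrt(5 + I*sqrt(22)) ≈ 9.1658e+6 + 3.6262e+6*I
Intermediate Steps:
c(p, U) = p*(4 + p)
E = 3764640 (E = -1265*(-2976) = 3764640)
sqrt(sqrt(-9 - 13) + c(g, 3))*E = sqrt(sqrt(-9 - 13) - 5*(4 - 5))*3764640 = sqrt(sqrt(-22) - 5*(-1))*3764640 = sqrt(I*sqrt(22) + 5)*3764640 = sqrt(5 + I*sqrt(22))*3764640 = 3764640*sqrt(5 + I*sqrt(22))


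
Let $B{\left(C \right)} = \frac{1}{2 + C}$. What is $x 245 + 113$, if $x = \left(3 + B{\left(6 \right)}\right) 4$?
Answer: $\frac{6351}{2} \approx 3175.5$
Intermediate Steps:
$x = \frac{25}{2}$ ($x = \left(3 + \frac{1}{2 + 6}\right) 4 = \left(3 + \frac{1}{8}\right) 4 = \frac{25}{8} \cdot 4 = \frac{25}{2} \approx 12.5$)
$x 245 + 113 = \frac{25}{2} \cdot 245 + 113 = \frac{6125}{2} + 113 = \frac{6351}{2}$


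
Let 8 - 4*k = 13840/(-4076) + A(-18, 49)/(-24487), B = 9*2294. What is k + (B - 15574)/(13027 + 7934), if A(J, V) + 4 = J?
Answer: 3232937975225/1046048350266 ≈ 3.0906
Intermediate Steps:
A(J, V) = -4 + J
B = 20646
k = 142160313/49904506 (k = 2 - (13840/(-4076) + (-4 - 18)/(-24487))/4 = 2 - (13840*(-1/4076) - 22*(-1/24487))/4 = 2 - (-3460/1019 + 22/24487)/4 = 2 - ¼*(-84702602/24952253) = 2 + 42351301/49904506 = 142160313/49904506 ≈ 2.8486)
k + (B - 15574)/(13027 + 7934) = 142160313/49904506 + (20646 - 15574)/(13027 + 7934) = 142160313/49904506 + 5072/20961 = 3232937975225/1046048350266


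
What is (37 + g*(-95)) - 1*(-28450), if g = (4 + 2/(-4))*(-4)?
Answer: 29817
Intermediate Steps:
g = -14 (g = (4 + 2*(-¼))*(-4) = (4 - ½)*(-4) = (7/2)*(-4) = -14)
(37 + g*(-95)) - 1*(-28450) = (37 - 14*(-95)) - 1*(-28450) = (37 + 1330) + 28450 = 1367 + 28450 = 29817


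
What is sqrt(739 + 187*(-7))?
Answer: I*sqrt(570) ≈ 23.875*I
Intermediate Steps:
sqrt(739 + 187*(-7)) = sqrt(739 - 1309) = sqrt(-570) = I*sqrt(570)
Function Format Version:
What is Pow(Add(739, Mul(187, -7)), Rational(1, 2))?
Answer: Mul(I, Pow(570, Rational(1, 2))) ≈ Mul(23.875, I)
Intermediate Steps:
Pow(Add(739, Mul(187, -7)), Rational(1, 2)) = Pow(Add(739, -1309), Rational(1, 2)) = Pow(-570, Rational(1, 2)) = Mul(I, Pow(570, Rational(1, 2)))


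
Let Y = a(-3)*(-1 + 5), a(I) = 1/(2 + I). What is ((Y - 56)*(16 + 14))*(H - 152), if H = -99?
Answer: 451800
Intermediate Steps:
Y = -4 (Y = (-1 + 5)/(2 - 3) = 4/(-1) = -1*4 = -4)
((Y - 56)*(16 + 14))*(H - 152) = ((-4 - 56)*(16 + 14))*(-99 - 152) = -60*30*(-251) = -1800*(-251) = 451800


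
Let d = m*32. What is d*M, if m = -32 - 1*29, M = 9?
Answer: -17568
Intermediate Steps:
m = -61 (m = -32 - 29 = -61)
d = -1952 (d = -61*32 = -1952)
d*M = -1952*9 = -17568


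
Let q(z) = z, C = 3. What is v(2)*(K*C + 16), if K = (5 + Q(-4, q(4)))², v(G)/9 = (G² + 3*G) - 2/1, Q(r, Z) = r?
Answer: 1368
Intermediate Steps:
v(G) = -18 + 9*G² + 27*G (v(G) = 9*((G² + 3*G) - 2/1) = 9*((G² + 3*G) - 2*1) = 9*((G² + 3*G) - 2) = 9*(-2 + G² + 3*G) = -18 + 9*G² + 27*G)
K = 1 (K = (5 - 4)² = 1² = 1)
v(2)*(K*C + 16) = (-18 + 9*2² + 27*2)*(1*3 + 16) = (-18 + 9*4 + 54)*(3 + 16) = (-18 + 36 + 54)*19 = 72*19 = 1368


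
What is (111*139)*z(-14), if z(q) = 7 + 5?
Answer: 185148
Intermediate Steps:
z(q) = 12
(111*139)*z(-14) = (111*139)*12 = 15429*12 = 185148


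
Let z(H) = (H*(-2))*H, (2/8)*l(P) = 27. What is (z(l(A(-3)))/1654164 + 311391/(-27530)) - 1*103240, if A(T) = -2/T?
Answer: -130610445087299/1264975970 ≈ -1.0325e+5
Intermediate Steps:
l(P) = 108 (l(P) = 4*27 = 108)
z(H) = -2*H² (z(H) = (-2*H)*H = -2*H²)
(z(l(A(-3)))/1654164 + 311391/(-27530)) - 1*103240 = (-2*108²/1654164 + 311391/(-27530)) - 1*103240 = (-2*11664*(1/1654164) + 311391*(-1/27530)) - 103240 = (-23328*1/1654164 - 311391/27530) - 103240 = (-648/45949 - 311391/27530) - 103240 = -14325944499/1264975970 - 103240 = -130610445087299/1264975970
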